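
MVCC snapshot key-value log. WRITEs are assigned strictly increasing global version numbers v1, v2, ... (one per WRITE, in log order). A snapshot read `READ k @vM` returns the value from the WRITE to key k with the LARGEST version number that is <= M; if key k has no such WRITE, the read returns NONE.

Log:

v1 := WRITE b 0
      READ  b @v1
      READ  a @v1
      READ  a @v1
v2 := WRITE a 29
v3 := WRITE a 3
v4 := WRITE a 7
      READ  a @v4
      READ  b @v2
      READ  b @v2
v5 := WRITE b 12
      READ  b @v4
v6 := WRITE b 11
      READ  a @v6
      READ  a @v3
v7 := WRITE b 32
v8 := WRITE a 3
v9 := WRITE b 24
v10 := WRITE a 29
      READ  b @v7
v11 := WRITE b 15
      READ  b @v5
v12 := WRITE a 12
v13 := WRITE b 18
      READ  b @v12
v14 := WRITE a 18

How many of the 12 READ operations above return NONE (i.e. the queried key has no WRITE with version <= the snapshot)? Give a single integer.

Answer: 2

Derivation:
v1: WRITE b=0  (b history now [(1, 0)])
READ b @v1: history=[(1, 0)] -> pick v1 -> 0
READ a @v1: history=[] -> no version <= 1 -> NONE
READ a @v1: history=[] -> no version <= 1 -> NONE
v2: WRITE a=29  (a history now [(2, 29)])
v3: WRITE a=3  (a history now [(2, 29), (3, 3)])
v4: WRITE a=7  (a history now [(2, 29), (3, 3), (4, 7)])
READ a @v4: history=[(2, 29), (3, 3), (4, 7)] -> pick v4 -> 7
READ b @v2: history=[(1, 0)] -> pick v1 -> 0
READ b @v2: history=[(1, 0)] -> pick v1 -> 0
v5: WRITE b=12  (b history now [(1, 0), (5, 12)])
READ b @v4: history=[(1, 0), (5, 12)] -> pick v1 -> 0
v6: WRITE b=11  (b history now [(1, 0), (5, 12), (6, 11)])
READ a @v6: history=[(2, 29), (3, 3), (4, 7)] -> pick v4 -> 7
READ a @v3: history=[(2, 29), (3, 3), (4, 7)] -> pick v3 -> 3
v7: WRITE b=32  (b history now [(1, 0), (5, 12), (6, 11), (7, 32)])
v8: WRITE a=3  (a history now [(2, 29), (3, 3), (4, 7), (8, 3)])
v9: WRITE b=24  (b history now [(1, 0), (5, 12), (6, 11), (7, 32), (9, 24)])
v10: WRITE a=29  (a history now [(2, 29), (3, 3), (4, 7), (8, 3), (10, 29)])
READ b @v7: history=[(1, 0), (5, 12), (6, 11), (7, 32), (9, 24)] -> pick v7 -> 32
v11: WRITE b=15  (b history now [(1, 0), (5, 12), (6, 11), (7, 32), (9, 24), (11, 15)])
READ b @v5: history=[(1, 0), (5, 12), (6, 11), (7, 32), (9, 24), (11, 15)] -> pick v5 -> 12
v12: WRITE a=12  (a history now [(2, 29), (3, 3), (4, 7), (8, 3), (10, 29), (12, 12)])
v13: WRITE b=18  (b history now [(1, 0), (5, 12), (6, 11), (7, 32), (9, 24), (11, 15), (13, 18)])
READ b @v12: history=[(1, 0), (5, 12), (6, 11), (7, 32), (9, 24), (11, 15), (13, 18)] -> pick v11 -> 15
v14: WRITE a=18  (a history now [(2, 29), (3, 3), (4, 7), (8, 3), (10, 29), (12, 12), (14, 18)])
Read results in order: ['0', 'NONE', 'NONE', '7', '0', '0', '0', '7', '3', '32', '12', '15']
NONE count = 2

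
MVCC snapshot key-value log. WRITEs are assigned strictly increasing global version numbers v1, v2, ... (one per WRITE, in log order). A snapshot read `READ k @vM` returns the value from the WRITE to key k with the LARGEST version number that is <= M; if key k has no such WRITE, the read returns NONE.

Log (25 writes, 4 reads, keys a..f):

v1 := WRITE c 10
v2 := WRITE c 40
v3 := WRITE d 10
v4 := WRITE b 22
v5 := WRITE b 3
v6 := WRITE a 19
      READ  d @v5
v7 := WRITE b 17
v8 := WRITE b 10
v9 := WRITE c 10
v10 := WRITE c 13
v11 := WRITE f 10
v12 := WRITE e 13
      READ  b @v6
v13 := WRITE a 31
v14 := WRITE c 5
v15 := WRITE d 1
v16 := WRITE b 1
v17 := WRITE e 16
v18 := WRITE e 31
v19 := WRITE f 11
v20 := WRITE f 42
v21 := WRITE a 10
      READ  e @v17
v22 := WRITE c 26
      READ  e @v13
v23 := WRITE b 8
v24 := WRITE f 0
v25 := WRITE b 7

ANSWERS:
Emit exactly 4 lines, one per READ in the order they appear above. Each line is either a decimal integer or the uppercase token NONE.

Answer: 10
3
16
13

Derivation:
v1: WRITE c=10  (c history now [(1, 10)])
v2: WRITE c=40  (c history now [(1, 10), (2, 40)])
v3: WRITE d=10  (d history now [(3, 10)])
v4: WRITE b=22  (b history now [(4, 22)])
v5: WRITE b=3  (b history now [(4, 22), (5, 3)])
v6: WRITE a=19  (a history now [(6, 19)])
READ d @v5: history=[(3, 10)] -> pick v3 -> 10
v7: WRITE b=17  (b history now [(4, 22), (5, 3), (7, 17)])
v8: WRITE b=10  (b history now [(4, 22), (5, 3), (7, 17), (8, 10)])
v9: WRITE c=10  (c history now [(1, 10), (2, 40), (9, 10)])
v10: WRITE c=13  (c history now [(1, 10), (2, 40), (9, 10), (10, 13)])
v11: WRITE f=10  (f history now [(11, 10)])
v12: WRITE e=13  (e history now [(12, 13)])
READ b @v6: history=[(4, 22), (5, 3), (7, 17), (8, 10)] -> pick v5 -> 3
v13: WRITE a=31  (a history now [(6, 19), (13, 31)])
v14: WRITE c=5  (c history now [(1, 10), (2, 40), (9, 10), (10, 13), (14, 5)])
v15: WRITE d=1  (d history now [(3, 10), (15, 1)])
v16: WRITE b=1  (b history now [(4, 22), (5, 3), (7, 17), (8, 10), (16, 1)])
v17: WRITE e=16  (e history now [(12, 13), (17, 16)])
v18: WRITE e=31  (e history now [(12, 13), (17, 16), (18, 31)])
v19: WRITE f=11  (f history now [(11, 10), (19, 11)])
v20: WRITE f=42  (f history now [(11, 10), (19, 11), (20, 42)])
v21: WRITE a=10  (a history now [(6, 19), (13, 31), (21, 10)])
READ e @v17: history=[(12, 13), (17, 16), (18, 31)] -> pick v17 -> 16
v22: WRITE c=26  (c history now [(1, 10), (2, 40), (9, 10), (10, 13), (14, 5), (22, 26)])
READ e @v13: history=[(12, 13), (17, 16), (18, 31)] -> pick v12 -> 13
v23: WRITE b=8  (b history now [(4, 22), (5, 3), (7, 17), (8, 10), (16, 1), (23, 8)])
v24: WRITE f=0  (f history now [(11, 10), (19, 11), (20, 42), (24, 0)])
v25: WRITE b=7  (b history now [(4, 22), (5, 3), (7, 17), (8, 10), (16, 1), (23, 8), (25, 7)])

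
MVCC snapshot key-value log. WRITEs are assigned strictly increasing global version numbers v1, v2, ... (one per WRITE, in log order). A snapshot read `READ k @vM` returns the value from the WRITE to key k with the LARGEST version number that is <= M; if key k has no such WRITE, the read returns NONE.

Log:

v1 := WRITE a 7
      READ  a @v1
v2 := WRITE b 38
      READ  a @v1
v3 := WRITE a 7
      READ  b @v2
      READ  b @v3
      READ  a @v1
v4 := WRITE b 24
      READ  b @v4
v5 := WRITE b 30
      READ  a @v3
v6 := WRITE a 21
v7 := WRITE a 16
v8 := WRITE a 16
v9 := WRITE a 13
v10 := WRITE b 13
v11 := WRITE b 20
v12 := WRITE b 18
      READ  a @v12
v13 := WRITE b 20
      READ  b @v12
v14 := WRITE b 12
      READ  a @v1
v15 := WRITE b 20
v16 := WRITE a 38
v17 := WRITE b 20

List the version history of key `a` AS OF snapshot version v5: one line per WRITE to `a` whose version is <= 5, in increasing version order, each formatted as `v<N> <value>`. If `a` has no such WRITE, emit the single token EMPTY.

Scan writes for key=a with version <= 5:
  v1 WRITE a 7 -> keep
  v2 WRITE b 38 -> skip
  v3 WRITE a 7 -> keep
  v4 WRITE b 24 -> skip
  v5 WRITE b 30 -> skip
  v6 WRITE a 21 -> drop (> snap)
  v7 WRITE a 16 -> drop (> snap)
  v8 WRITE a 16 -> drop (> snap)
  v9 WRITE a 13 -> drop (> snap)
  v10 WRITE b 13 -> skip
  v11 WRITE b 20 -> skip
  v12 WRITE b 18 -> skip
  v13 WRITE b 20 -> skip
  v14 WRITE b 12 -> skip
  v15 WRITE b 20 -> skip
  v16 WRITE a 38 -> drop (> snap)
  v17 WRITE b 20 -> skip
Collected: [(1, 7), (3, 7)]

Answer: v1 7
v3 7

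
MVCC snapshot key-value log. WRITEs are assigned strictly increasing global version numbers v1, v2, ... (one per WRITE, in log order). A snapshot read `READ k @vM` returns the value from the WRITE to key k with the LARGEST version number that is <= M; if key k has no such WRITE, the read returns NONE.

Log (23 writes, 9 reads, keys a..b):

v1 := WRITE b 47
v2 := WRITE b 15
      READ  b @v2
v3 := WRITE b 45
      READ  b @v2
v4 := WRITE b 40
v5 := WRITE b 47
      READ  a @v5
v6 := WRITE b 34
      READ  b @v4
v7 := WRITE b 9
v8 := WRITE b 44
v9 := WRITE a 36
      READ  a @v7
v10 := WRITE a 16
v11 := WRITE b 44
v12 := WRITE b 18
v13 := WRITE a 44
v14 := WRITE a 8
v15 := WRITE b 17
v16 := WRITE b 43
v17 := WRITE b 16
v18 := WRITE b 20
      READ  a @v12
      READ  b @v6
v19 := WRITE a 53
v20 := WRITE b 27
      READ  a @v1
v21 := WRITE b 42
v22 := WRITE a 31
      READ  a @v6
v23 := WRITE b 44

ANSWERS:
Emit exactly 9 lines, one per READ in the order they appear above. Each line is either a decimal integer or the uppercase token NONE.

v1: WRITE b=47  (b history now [(1, 47)])
v2: WRITE b=15  (b history now [(1, 47), (2, 15)])
READ b @v2: history=[(1, 47), (2, 15)] -> pick v2 -> 15
v3: WRITE b=45  (b history now [(1, 47), (2, 15), (3, 45)])
READ b @v2: history=[(1, 47), (2, 15), (3, 45)] -> pick v2 -> 15
v4: WRITE b=40  (b history now [(1, 47), (2, 15), (3, 45), (4, 40)])
v5: WRITE b=47  (b history now [(1, 47), (2, 15), (3, 45), (4, 40), (5, 47)])
READ a @v5: history=[] -> no version <= 5 -> NONE
v6: WRITE b=34  (b history now [(1, 47), (2, 15), (3, 45), (4, 40), (5, 47), (6, 34)])
READ b @v4: history=[(1, 47), (2, 15), (3, 45), (4, 40), (5, 47), (6, 34)] -> pick v4 -> 40
v7: WRITE b=9  (b history now [(1, 47), (2, 15), (3, 45), (4, 40), (5, 47), (6, 34), (7, 9)])
v8: WRITE b=44  (b history now [(1, 47), (2, 15), (3, 45), (4, 40), (5, 47), (6, 34), (7, 9), (8, 44)])
v9: WRITE a=36  (a history now [(9, 36)])
READ a @v7: history=[(9, 36)] -> no version <= 7 -> NONE
v10: WRITE a=16  (a history now [(9, 36), (10, 16)])
v11: WRITE b=44  (b history now [(1, 47), (2, 15), (3, 45), (4, 40), (5, 47), (6, 34), (7, 9), (8, 44), (11, 44)])
v12: WRITE b=18  (b history now [(1, 47), (2, 15), (3, 45), (4, 40), (5, 47), (6, 34), (7, 9), (8, 44), (11, 44), (12, 18)])
v13: WRITE a=44  (a history now [(9, 36), (10, 16), (13, 44)])
v14: WRITE a=8  (a history now [(9, 36), (10, 16), (13, 44), (14, 8)])
v15: WRITE b=17  (b history now [(1, 47), (2, 15), (3, 45), (4, 40), (5, 47), (6, 34), (7, 9), (8, 44), (11, 44), (12, 18), (15, 17)])
v16: WRITE b=43  (b history now [(1, 47), (2, 15), (3, 45), (4, 40), (5, 47), (6, 34), (7, 9), (8, 44), (11, 44), (12, 18), (15, 17), (16, 43)])
v17: WRITE b=16  (b history now [(1, 47), (2, 15), (3, 45), (4, 40), (5, 47), (6, 34), (7, 9), (8, 44), (11, 44), (12, 18), (15, 17), (16, 43), (17, 16)])
v18: WRITE b=20  (b history now [(1, 47), (2, 15), (3, 45), (4, 40), (5, 47), (6, 34), (7, 9), (8, 44), (11, 44), (12, 18), (15, 17), (16, 43), (17, 16), (18, 20)])
READ a @v12: history=[(9, 36), (10, 16), (13, 44), (14, 8)] -> pick v10 -> 16
READ b @v6: history=[(1, 47), (2, 15), (3, 45), (4, 40), (5, 47), (6, 34), (7, 9), (8, 44), (11, 44), (12, 18), (15, 17), (16, 43), (17, 16), (18, 20)] -> pick v6 -> 34
v19: WRITE a=53  (a history now [(9, 36), (10, 16), (13, 44), (14, 8), (19, 53)])
v20: WRITE b=27  (b history now [(1, 47), (2, 15), (3, 45), (4, 40), (5, 47), (6, 34), (7, 9), (8, 44), (11, 44), (12, 18), (15, 17), (16, 43), (17, 16), (18, 20), (20, 27)])
READ a @v1: history=[(9, 36), (10, 16), (13, 44), (14, 8), (19, 53)] -> no version <= 1 -> NONE
v21: WRITE b=42  (b history now [(1, 47), (2, 15), (3, 45), (4, 40), (5, 47), (6, 34), (7, 9), (8, 44), (11, 44), (12, 18), (15, 17), (16, 43), (17, 16), (18, 20), (20, 27), (21, 42)])
v22: WRITE a=31  (a history now [(9, 36), (10, 16), (13, 44), (14, 8), (19, 53), (22, 31)])
READ a @v6: history=[(9, 36), (10, 16), (13, 44), (14, 8), (19, 53), (22, 31)] -> no version <= 6 -> NONE
v23: WRITE b=44  (b history now [(1, 47), (2, 15), (3, 45), (4, 40), (5, 47), (6, 34), (7, 9), (8, 44), (11, 44), (12, 18), (15, 17), (16, 43), (17, 16), (18, 20), (20, 27), (21, 42), (23, 44)])

Answer: 15
15
NONE
40
NONE
16
34
NONE
NONE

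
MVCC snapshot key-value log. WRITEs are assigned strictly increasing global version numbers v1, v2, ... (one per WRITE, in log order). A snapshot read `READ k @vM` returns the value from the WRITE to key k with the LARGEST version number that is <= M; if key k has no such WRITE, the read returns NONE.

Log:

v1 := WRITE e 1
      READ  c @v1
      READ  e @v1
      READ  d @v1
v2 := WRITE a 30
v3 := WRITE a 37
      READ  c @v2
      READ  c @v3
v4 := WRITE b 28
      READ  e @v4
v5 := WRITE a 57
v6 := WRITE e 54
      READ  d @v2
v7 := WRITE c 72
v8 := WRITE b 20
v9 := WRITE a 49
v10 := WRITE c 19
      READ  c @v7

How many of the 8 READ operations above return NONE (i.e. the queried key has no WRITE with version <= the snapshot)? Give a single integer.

v1: WRITE e=1  (e history now [(1, 1)])
READ c @v1: history=[] -> no version <= 1 -> NONE
READ e @v1: history=[(1, 1)] -> pick v1 -> 1
READ d @v1: history=[] -> no version <= 1 -> NONE
v2: WRITE a=30  (a history now [(2, 30)])
v3: WRITE a=37  (a history now [(2, 30), (3, 37)])
READ c @v2: history=[] -> no version <= 2 -> NONE
READ c @v3: history=[] -> no version <= 3 -> NONE
v4: WRITE b=28  (b history now [(4, 28)])
READ e @v4: history=[(1, 1)] -> pick v1 -> 1
v5: WRITE a=57  (a history now [(2, 30), (3, 37), (5, 57)])
v6: WRITE e=54  (e history now [(1, 1), (6, 54)])
READ d @v2: history=[] -> no version <= 2 -> NONE
v7: WRITE c=72  (c history now [(7, 72)])
v8: WRITE b=20  (b history now [(4, 28), (8, 20)])
v9: WRITE a=49  (a history now [(2, 30), (3, 37), (5, 57), (9, 49)])
v10: WRITE c=19  (c history now [(7, 72), (10, 19)])
READ c @v7: history=[(7, 72), (10, 19)] -> pick v7 -> 72
Read results in order: ['NONE', '1', 'NONE', 'NONE', 'NONE', '1', 'NONE', '72']
NONE count = 5

Answer: 5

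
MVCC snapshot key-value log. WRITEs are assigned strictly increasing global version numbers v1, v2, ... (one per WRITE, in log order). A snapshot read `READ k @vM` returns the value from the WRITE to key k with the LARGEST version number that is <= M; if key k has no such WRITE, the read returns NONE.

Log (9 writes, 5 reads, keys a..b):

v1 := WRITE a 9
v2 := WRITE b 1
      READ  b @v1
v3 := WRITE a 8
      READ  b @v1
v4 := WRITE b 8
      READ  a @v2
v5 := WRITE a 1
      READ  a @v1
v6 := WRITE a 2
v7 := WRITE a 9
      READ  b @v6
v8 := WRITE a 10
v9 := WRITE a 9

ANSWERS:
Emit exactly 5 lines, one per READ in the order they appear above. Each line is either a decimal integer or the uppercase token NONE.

Answer: NONE
NONE
9
9
8

Derivation:
v1: WRITE a=9  (a history now [(1, 9)])
v2: WRITE b=1  (b history now [(2, 1)])
READ b @v1: history=[(2, 1)] -> no version <= 1 -> NONE
v3: WRITE a=8  (a history now [(1, 9), (3, 8)])
READ b @v1: history=[(2, 1)] -> no version <= 1 -> NONE
v4: WRITE b=8  (b history now [(2, 1), (4, 8)])
READ a @v2: history=[(1, 9), (3, 8)] -> pick v1 -> 9
v5: WRITE a=1  (a history now [(1, 9), (3, 8), (5, 1)])
READ a @v1: history=[(1, 9), (3, 8), (5, 1)] -> pick v1 -> 9
v6: WRITE a=2  (a history now [(1, 9), (3, 8), (5, 1), (6, 2)])
v7: WRITE a=9  (a history now [(1, 9), (3, 8), (5, 1), (6, 2), (7, 9)])
READ b @v6: history=[(2, 1), (4, 8)] -> pick v4 -> 8
v8: WRITE a=10  (a history now [(1, 9), (3, 8), (5, 1), (6, 2), (7, 9), (8, 10)])
v9: WRITE a=9  (a history now [(1, 9), (3, 8), (5, 1), (6, 2), (7, 9), (8, 10), (9, 9)])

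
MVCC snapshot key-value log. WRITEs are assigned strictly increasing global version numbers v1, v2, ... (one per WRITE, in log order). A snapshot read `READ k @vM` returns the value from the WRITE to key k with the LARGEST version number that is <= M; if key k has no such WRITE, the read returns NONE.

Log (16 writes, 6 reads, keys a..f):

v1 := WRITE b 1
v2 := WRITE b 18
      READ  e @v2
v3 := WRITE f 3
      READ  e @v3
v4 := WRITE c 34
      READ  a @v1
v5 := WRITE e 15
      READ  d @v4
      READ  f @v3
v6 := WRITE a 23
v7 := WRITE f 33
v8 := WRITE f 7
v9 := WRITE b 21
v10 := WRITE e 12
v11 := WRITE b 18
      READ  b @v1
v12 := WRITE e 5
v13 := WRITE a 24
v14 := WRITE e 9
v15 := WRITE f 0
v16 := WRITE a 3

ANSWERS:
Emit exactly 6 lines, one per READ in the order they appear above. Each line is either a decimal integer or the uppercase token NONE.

Answer: NONE
NONE
NONE
NONE
3
1

Derivation:
v1: WRITE b=1  (b history now [(1, 1)])
v2: WRITE b=18  (b history now [(1, 1), (2, 18)])
READ e @v2: history=[] -> no version <= 2 -> NONE
v3: WRITE f=3  (f history now [(3, 3)])
READ e @v3: history=[] -> no version <= 3 -> NONE
v4: WRITE c=34  (c history now [(4, 34)])
READ a @v1: history=[] -> no version <= 1 -> NONE
v5: WRITE e=15  (e history now [(5, 15)])
READ d @v4: history=[] -> no version <= 4 -> NONE
READ f @v3: history=[(3, 3)] -> pick v3 -> 3
v6: WRITE a=23  (a history now [(6, 23)])
v7: WRITE f=33  (f history now [(3, 3), (7, 33)])
v8: WRITE f=7  (f history now [(3, 3), (7, 33), (8, 7)])
v9: WRITE b=21  (b history now [(1, 1), (2, 18), (9, 21)])
v10: WRITE e=12  (e history now [(5, 15), (10, 12)])
v11: WRITE b=18  (b history now [(1, 1), (2, 18), (9, 21), (11, 18)])
READ b @v1: history=[(1, 1), (2, 18), (9, 21), (11, 18)] -> pick v1 -> 1
v12: WRITE e=5  (e history now [(5, 15), (10, 12), (12, 5)])
v13: WRITE a=24  (a history now [(6, 23), (13, 24)])
v14: WRITE e=9  (e history now [(5, 15), (10, 12), (12, 5), (14, 9)])
v15: WRITE f=0  (f history now [(3, 3), (7, 33), (8, 7), (15, 0)])
v16: WRITE a=3  (a history now [(6, 23), (13, 24), (16, 3)])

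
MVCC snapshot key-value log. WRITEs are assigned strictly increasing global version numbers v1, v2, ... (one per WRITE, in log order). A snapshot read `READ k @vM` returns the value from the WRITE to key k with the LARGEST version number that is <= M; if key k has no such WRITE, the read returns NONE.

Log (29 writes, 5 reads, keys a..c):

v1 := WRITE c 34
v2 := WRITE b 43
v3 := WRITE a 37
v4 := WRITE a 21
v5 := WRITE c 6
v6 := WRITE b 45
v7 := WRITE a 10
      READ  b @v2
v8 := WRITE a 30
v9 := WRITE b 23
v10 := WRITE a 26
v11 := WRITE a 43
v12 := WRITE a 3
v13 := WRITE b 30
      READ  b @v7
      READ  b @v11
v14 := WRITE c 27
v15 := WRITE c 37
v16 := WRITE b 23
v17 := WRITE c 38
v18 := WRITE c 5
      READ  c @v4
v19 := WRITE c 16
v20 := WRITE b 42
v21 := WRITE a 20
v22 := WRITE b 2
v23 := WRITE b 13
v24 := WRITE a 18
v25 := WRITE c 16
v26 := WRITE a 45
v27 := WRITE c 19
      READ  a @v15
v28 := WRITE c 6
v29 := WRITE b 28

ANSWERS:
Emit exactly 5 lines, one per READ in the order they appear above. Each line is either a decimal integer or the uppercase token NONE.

Answer: 43
45
23
34
3

Derivation:
v1: WRITE c=34  (c history now [(1, 34)])
v2: WRITE b=43  (b history now [(2, 43)])
v3: WRITE a=37  (a history now [(3, 37)])
v4: WRITE a=21  (a history now [(3, 37), (4, 21)])
v5: WRITE c=6  (c history now [(1, 34), (5, 6)])
v6: WRITE b=45  (b history now [(2, 43), (6, 45)])
v7: WRITE a=10  (a history now [(3, 37), (4, 21), (7, 10)])
READ b @v2: history=[(2, 43), (6, 45)] -> pick v2 -> 43
v8: WRITE a=30  (a history now [(3, 37), (4, 21), (7, 10), (8, 30)])
v9: WRITE b=23  (b history now [(2, 43), (6, 45), (9, 23)])
v10: WRITE a=26  (a history now [(3, 37), (4, 21), (7, 10), (8, 30), (10, 26)])
v11: WRITE a=43  (a history now [(3, 37), (4, 21), (7, 10), (8, 30), (10, 26), (11, 43)])
v12: WRITE a=3  (a history now [(3, 37), (4, 21), (7, 10), (8, 30), (10, 26), (11, 43), (12, 3)])
v13: WRITE b=30  (b history now [(2, 43), (6, 45), (9, 23), (13, 30)])
READ b @v7: history=[(2, 43), (6, 45), (9, 23), (13, 30)] -> pick v6 -> 45
READ b @v11: history=[(2, 43), (6, 45), (9, 23), (13, 30)] -> pick v9 -> 23
v14: WRITE c=27  (c history now [(1, 34), (5, 6), (14, 27)])
v15: WRITE c=37  (c history now [(1, 34), (5, 6), (14, 27), (15, 37)])
v16: WRITE b=23  (b history now [(2, 43), (6, 45), (9, 23), (13, 30), (16, 23)])
v17: WRITE c=38  (c history now [(1, 34), (5, 6), (14, 27), (15, 37), (17, 38)])
v18: WRITE c=5  (c history now [(1, 34), (5, 6), (14, 27), (15, 37), (17, 38), (18, 5)])
READ c @v4: history=[(1, 34), (5, 6), (14, 27), (15, 37), (17, 38), (18, 5)] -> pick v1 -> 34
v19: WRITE c=16  (c history now [(1, 34), (5, 6), (14, 27), (15, 37), (17, 38), (18, 5), (19, 16)])
v20: WRITE b=42  (b history now [(2, 43), (6, 45), (9, 23), (13, 30), (16, 23), (20, 42)])
v21: WRITE a=20  (a history now [(3, 37), (4, 21), (7, 10), (8, 30), (10, 26), (11, 43), (12, 3), (21, 20)])
v22: WRITE b=2  (b history now [(2, 43), (6, 45), (9, 23), (13, 30), (16, 23), (20, 42), (22, 2)])
v23: WRITE b=13  (b history now [(2, 43), (6, 45), (9, 23), (13, 30), (16, 23), (20, 42), (22, 2), (23, 13)])
v24: WRITE a=18  (a history now [(3, 37), (4, 21), (7, 10), (8, 30), (10, 26), (11, 43), (12, 3), (21, 20), (24, 18)])
v25: WRITE c=16  (c history now [(1, 34), (5, 6), (14, 27), (15, 37), (17, 38), (18, 5), (19, 16), (25, 16)])
v26: WRITE a=45  (a history now [(3, 37), (4, 21), (7, 10), (8, 30), (10, 26), (11, 43), (12, 3), (21, 20), (24, 18), (26, 45)])
v27: WRITE c=19  (c history now [(1, 34), (5, 6), (14, 27), (15, 37), (17, 38), (18, 5), (19, 16), (25, 16), (27, 19)])
READ a @v15: history=[(3, 37), (4, 21), (7, 10), (8, 30), (10, 26), (11, 43), (12, 3), (21, 20), (24, 18), (26, 45)] -> pick v12 -> 3
v28: WRITE c=6  (c history now [(1, 34), (5, 6), (14, 27), (15, 37), (17, 38), (18, 5), (19, 16), (25, 16), (27, 19), (28, 6)])
v29: WRITE b=28  (b history now [(2, 43), (6, 45), (9, 23), (13, 30), (16, 23), (20, 42), (22, 2), (23, 13), (29, 28)])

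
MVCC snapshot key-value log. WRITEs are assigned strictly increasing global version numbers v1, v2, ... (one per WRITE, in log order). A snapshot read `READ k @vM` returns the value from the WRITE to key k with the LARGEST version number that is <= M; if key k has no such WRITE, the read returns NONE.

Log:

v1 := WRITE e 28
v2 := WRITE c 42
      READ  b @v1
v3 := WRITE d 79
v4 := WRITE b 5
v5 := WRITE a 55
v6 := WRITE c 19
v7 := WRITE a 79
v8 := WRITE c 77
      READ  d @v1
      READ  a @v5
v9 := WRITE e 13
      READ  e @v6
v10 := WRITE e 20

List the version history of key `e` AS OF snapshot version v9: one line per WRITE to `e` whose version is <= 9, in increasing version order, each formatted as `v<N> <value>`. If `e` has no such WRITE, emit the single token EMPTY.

Answer: v1 28
v9 13

Derivation:
Scan writes for key=e with version <= 9:
  v1 WRITE e 28 -> keep
  v2 WRITE c 42 -> skip
  v3 WRITE d 79 -> skip
  v4 WRITE b 5 -> skip
  v5 WRITE a 55 -> skip
  v6 WRITE c 19 -> skip
  v7 WRITE a 79 -> skip
  v8 WRITE c 77 -> skip
  v9 WRITE e 13 -> keep
  v10 WRITE e 20 -> drop (> snap)
Collected: [(1, 28), (9, 13)]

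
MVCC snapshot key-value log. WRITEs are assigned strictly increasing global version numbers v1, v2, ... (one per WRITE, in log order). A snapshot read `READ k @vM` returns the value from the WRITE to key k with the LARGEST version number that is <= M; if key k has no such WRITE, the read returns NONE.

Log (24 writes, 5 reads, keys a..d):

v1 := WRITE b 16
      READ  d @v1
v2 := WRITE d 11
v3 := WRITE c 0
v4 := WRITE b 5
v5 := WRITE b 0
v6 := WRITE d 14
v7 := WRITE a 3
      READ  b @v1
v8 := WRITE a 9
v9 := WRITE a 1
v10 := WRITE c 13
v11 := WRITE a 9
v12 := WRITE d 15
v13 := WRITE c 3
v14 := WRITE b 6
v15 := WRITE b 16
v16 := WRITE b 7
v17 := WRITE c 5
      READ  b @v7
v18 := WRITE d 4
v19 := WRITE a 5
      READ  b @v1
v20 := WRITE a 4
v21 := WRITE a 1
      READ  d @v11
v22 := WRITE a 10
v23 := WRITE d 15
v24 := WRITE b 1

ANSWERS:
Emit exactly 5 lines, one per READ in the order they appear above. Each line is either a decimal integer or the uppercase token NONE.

Answer: NONE
16
0
16
14

Derivation:
v1: WRITE b=16  (b history now [(1, 16)])
READ d @v1: history=[] -> no version <= 1 -> NONE
v2: WRITE d=11  (d history now [(2, 11)])
v3: WRITE c=0  (c history now [(3, 0)])
v4: WRITE b=5  (b history now [(1, 16), (4, 5)])
v5: WRITE b=0  (b history now [(1, 16), (4, 5), (5, 0)])
v6: WRITE d=14  (d history now [(2, 11), (6, 14)])
v7: WRITE a=3  (a history now [(7, 3)])
READ b @v1: history=[(1, 16), (4, 5), (5, 0)] -> pick v1 -> 16
v8: WRITE a=9  (a history now [(7, 3), (8, 9)])
v9: WRITE a=1  (a history now [(7, 3), (8, 9), (9, 1)])
v10: WRITE c=13  (c history now [(3, 0), (10, 13)])
v11: WRITE a=9  (a history now [(7, 3), (8, 9), (9, 1), (11, 9)])
v12: WRITE d=15  (d history now [(2, 11), (6, 14), (12, 15)])
v13: WRITE c=3  (c history now [(3, 0), (10, 13), (13, 3)])
v14: WRITE b=6  (b history now [(1, 16), (4, 5), (5, 0), (14, 6)])
v15: WRITE b=16  (b history now [(1, 16), (4, 5), (5, 0), (14, 6), (15, 16)])
v16: WRITE b=7  (b history now [(1, 16), (4, 5), (5, 0), (14, 6), (15, 16), (16, 7)])
v17: WRITE c=5  (c history now [(3, 0), (10, 13), (13, 3), (17, 5)])
READ b @v7: history=[(1, 16), (4, 5), (5, 0), (14, 6), (15, 16), (16, 7)] -> pick v5 -> 0
v18: WRITE d=4  (d history now [(2, 11), (6, 14), (12, 15), (18, 4)])
v19: WRITE a=5  (a history now [(7, 3), (8, 9), (9, 1), (11, 9), (19, 5)])
READ b @v1: history=[(1, 16), (4, 5), (5, 0), (14, 6), (15, 16), (16, 7)] -> pick v1 -> 16
v20: WRITE a=4  (a history now [(7, 3), (8, 9), (9, 1), (11, 9), (19, 5), (20, 4)])
v21: WRITE a=1  (a history now [(7, 3), (8, 9), (9, 1), (11, 9), (19, 5), (20, 4), (21, 1)])
READ d @v11: history=[(2, 11), (6, 14), (12, 15), (18, 4)] -> pick v6 -> 14
v22: WRITE a=10  (a history now [(7, 3), (8, 9), (9, 1), (11, 9), (19, 5), (20, 4), (21, 1), (22, 10)])
v23: WRITE d=15  (d history now [(2, 11), (6, 14), (12, 15), (18, 4), (23, 15)])
v24: WRITE b=1  (b history now [(1, 16), (4, 5), (5, 0), (14, 6), (15, 16), (16, 7), (24, 1)])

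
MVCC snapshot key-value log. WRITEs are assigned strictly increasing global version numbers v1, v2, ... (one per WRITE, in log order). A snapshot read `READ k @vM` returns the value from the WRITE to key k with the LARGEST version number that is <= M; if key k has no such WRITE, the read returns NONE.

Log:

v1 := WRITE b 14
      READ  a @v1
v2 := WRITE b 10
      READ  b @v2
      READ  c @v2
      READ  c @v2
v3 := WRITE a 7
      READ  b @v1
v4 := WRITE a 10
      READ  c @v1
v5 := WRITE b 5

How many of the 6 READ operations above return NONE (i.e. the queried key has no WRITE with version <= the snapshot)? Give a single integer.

Answer: 4

Derivation:
v1: WRITE b=14  (b history now [(1, 14)])
READ a @v1: history=[] -> no version <= 1 -> NONE
v2: WRITE b=10  (b history now [(1, 14), (2, 10)])
READ b @v2: history=[(1, 14), (2, 10)] -> pick v2 -> 10
READ c @v2: history=[] -> no version <= 2 -> NONE
READ c @v2: history=[] -> no version <= 2 -> NONE
v3: WRITE a=7  (a history now [(3, 7)])
READ b @v1: history=[(1, 14), (2, 10)] -> pick v1 -> 14
v4: WRITE a=10  (a history now [(3, 7), (4, 10)])
READ c @v1: history=[] -> no version <= 1 -> NONE
v5: WRITE b=5  (b history now [(1, 14), (2, 10), (5, 5)])
Read results in order: ['NONE', '10', 'NONE', 'NONE', '14', 'NONE']
NONE count = 4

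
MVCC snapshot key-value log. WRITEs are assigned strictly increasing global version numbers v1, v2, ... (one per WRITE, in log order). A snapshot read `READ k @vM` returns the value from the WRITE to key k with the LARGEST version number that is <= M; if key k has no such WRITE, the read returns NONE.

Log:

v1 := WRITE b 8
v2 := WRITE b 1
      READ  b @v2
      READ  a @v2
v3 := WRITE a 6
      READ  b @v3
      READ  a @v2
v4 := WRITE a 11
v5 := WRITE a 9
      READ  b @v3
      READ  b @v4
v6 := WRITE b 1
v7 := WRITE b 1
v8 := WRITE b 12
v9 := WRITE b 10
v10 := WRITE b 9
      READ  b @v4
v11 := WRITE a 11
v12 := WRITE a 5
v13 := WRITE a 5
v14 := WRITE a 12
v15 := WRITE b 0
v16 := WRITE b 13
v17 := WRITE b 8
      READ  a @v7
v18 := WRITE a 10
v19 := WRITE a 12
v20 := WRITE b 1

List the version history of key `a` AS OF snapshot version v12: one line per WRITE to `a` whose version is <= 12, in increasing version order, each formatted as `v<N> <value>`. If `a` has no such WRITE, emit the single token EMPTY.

Scan writes for key=a with version <= 12:
  v1 WRITE b 8 -> skip
  v2 WRITE b 1 -> skip
  v3 WRITE a 6 -> keep
  v4 WRITE a 11 -> keep
  v5 WRITE a 9 -> keep
  v6 WRITE b 1 -> skip
  v7 WRITE b 1 -> skip
  v8 WRITE b 12 -> skip
  v9 WRITE b 10 -> skip
  v10 WRITE b 9 -> skip
  v11 WRITE a 11 -> keep
  v12 WRITE a 5 -> keep
  v13 WRITE a 5 -> drop (> snap)
  v14 WRITE a 12 -> drop (> snap)
  v15 WRITE b 0 -> skip
  v16 WRITE b 13 -> skip
  v17 WRITE b 8 -> skip
  v18 WRITE a 10 -> drop (> snap)
  v19 WRITE a 12 -> drop (> snap)
  v20 WRITE b 1 -> skip
Collected: [(3, 6), (4, 11), (5, 9), (11, 11), (12, 5)]

Answer: v3 6
v4 11
v5 9
v11 11
v12 5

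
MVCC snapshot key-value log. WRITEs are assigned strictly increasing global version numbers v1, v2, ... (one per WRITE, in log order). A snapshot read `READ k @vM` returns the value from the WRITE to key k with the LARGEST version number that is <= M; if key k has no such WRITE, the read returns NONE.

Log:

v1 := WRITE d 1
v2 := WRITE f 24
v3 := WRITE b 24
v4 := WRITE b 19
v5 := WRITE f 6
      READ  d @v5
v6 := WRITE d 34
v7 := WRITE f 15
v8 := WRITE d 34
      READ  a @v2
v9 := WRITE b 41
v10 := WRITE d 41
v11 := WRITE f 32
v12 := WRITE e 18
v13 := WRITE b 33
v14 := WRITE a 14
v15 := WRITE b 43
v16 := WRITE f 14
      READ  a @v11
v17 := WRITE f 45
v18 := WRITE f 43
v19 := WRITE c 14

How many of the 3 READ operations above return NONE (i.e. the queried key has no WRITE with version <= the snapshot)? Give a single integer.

Answer: 2

Derivation:
v1: WRITE d=1  (d history now [(1, 1)])
v2: WRITE f=24  (f history now [(2, 24)])
v3: WRITE b=24  (b history now [(3, 24)])
v4: WRITE b=19  (b history now [(3, 24), (4, 19)])
v5: WRITE f=6  (f history now [(2, 24), (5, 6)])
READ d @v5: history=[(1, 1)] -> pick v1 -> 1
v6: WRITE d=34  (d history now [(1, 1), (6, 34)])
v7: WRITE f=15  (f history now [(2, 24), (5, 6), (7, 15)])
v8: WRITE d=34  (d history now [(1, 1), (6, 34), (8, 34)])
READ a @v2: history=[] -> no version <= 2 -> NONE
v9: WRITE b=41  (b history now [(3, 24), (4, 19), (9, 41)])
v10: WRITE d=41  (d history now [(1, 1), (6, 34), (8, 34), (10, 41)])
v11: WRITE f=32  (f history now [(2, 24), (5, 6), (7, 15), (11, 32)])
v12: WRITE e=18  (e history now [(12, 18)])
v13: WRITE b=33  (b history now [(3, 24), (4, 19), (9, 41), (13, 33)])
v14: WRITE a=14  (a history now [(14, 14)])
v15: WRITE b=43  (b history now [(3, 24), (4, 19), (9, 41), (13, 33), (15, 43)])
v16: WRITE f=14  (f history now [(2, 24), (5, 6), (7, 15), (11, 32), (16, 14)])
READ a @v11: history=[(14, 14)] -> no version <= 11 -> NONE
v17: WRITE f=45  (f history now [(2, 24), (5, 6), (7, 15), (11, 32), (16, 14), (17, 45)])
v18: WRITE f=43  (f history now [(2, 24), (5, 6), (7, 15), (11, 32), (16, 14), (17, 45), (18, 43)])
v19: WRITE c=14  (c history now [(19, 14)])
Read results in order: ['1', 'NONE', 'NONE']
NONE count = 2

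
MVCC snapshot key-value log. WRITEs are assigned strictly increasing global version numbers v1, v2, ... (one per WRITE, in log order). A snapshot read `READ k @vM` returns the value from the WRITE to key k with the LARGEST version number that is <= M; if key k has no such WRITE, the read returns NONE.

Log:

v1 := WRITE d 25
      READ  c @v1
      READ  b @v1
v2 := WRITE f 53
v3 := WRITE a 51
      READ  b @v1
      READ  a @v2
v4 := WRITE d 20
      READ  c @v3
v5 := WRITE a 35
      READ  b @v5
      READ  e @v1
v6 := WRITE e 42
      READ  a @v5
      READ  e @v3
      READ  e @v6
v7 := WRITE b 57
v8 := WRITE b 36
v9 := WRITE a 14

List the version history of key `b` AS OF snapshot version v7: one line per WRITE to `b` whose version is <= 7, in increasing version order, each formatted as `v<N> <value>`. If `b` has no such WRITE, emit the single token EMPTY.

Scan writes for key=b with version <= 7:
  v1 WRITE d 25 -> skip
  v2 WRITE f 53 -> skip
  v3 WRITE a 51 -> skip
  v4 WRITE d 20 -> skip
  v5 WRITE a 35 -> skip
  v6 WRITE e 42 -> skip
  v7 WRITE b 57 -> keep
  v8 WRITE b 36 -> drop (> snap)
  v9 WRITE a 14 -> skip
Collected: [(7, 57)]

Answer: v7 57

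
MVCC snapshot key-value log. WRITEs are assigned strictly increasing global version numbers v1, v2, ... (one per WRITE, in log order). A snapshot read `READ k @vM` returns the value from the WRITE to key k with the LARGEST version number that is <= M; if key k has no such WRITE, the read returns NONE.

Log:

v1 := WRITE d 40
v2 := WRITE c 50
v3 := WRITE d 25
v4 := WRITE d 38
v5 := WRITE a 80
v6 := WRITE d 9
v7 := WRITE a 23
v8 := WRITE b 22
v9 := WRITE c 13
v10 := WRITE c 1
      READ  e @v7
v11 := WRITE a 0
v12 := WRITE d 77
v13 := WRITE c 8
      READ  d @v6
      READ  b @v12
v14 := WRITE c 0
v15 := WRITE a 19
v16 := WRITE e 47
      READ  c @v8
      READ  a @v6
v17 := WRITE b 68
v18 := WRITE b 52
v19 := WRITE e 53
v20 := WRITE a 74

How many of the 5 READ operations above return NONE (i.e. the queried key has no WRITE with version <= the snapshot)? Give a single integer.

v1: WRITE d=40  (d history now [(1, 40)])
v2: WRITE c=50  (c history now [(2, 50)])
v3: WRITE d=25  (d history now [(1, 40), (3, 25)])
v4: WRITE d=38  (d history now [(1, 40), (3, 25), (4, 38)])
v5: WRITE a=80  (a history now [(5, 80)])
v6: WRITE d=9  (d history now [(1, 40), (3, 25), (4, 38), (6, 9)])
v7: WRITE a=23  (a history now [(5, 80), (7, 23)])
v8: WRITE b=22  (b history now [(8, 22)])
v9: WRITE c=13  (c history now [(2, 50), (9, 13)])
v10: WRITE c=1  (c history now [(2, 50), (9, 13), (10, 1)])
READ e @v7: history=[] -> no version <= 7 -> NONE
v11: WRITE a=0  (a history now [(5, 80), (7, 23), (11, 0)])
v12: WRITE d=77  (d history now [(1, 40), (3, 25), (4, 38), (6, 9), (12, 77)])
v13: WRITE c=8  (c history now [(2, 50), (9, 13), (10, 1), (13, 8)])
READ d @v6: history=[(1, 40), (3, 25), (4, 38), (6, 9), (12, 77)] -> pick v6 -> 9
READ b @v12: history=[(8, 22)] -> pick v8 -> 22
v14: WRITE c=0  (c history now [(2, 50), (9, 13), (10, 1), (13, 8), (14, 0)])
v15: WRITE a=19  (a history now [(5, 80), (7, 23), (11, 0), (15, 19)])
v16: WRITE e=47  (e history now [(16, 47)])
READ c @v8: history=[(2, 50), (9, 13), (10, 1), (13, 8), (14, 0)] -> pick v2 -> 50
READ a @v6: history=[(5, 80), (7, 23), (11, 0), (15, 19)] -> pick v5 -> 80
v17: WRITE b=68  (b history now [(8, 22), (17, 68)])
v18: WRITE b=52  (b history now [(8, 22), (17, 68), (18, 52)])
v19: WRITE e=53  (e history now [(16, 47), (19, 53)])
v20: WRITE a=74  (a history now [(5, 80), (7, 23), (11, 0), (15, 19), (20, 74)])
Read results in order: ['NONE', '9', '22', '50', '80']
NONE count = 1

Answer: 1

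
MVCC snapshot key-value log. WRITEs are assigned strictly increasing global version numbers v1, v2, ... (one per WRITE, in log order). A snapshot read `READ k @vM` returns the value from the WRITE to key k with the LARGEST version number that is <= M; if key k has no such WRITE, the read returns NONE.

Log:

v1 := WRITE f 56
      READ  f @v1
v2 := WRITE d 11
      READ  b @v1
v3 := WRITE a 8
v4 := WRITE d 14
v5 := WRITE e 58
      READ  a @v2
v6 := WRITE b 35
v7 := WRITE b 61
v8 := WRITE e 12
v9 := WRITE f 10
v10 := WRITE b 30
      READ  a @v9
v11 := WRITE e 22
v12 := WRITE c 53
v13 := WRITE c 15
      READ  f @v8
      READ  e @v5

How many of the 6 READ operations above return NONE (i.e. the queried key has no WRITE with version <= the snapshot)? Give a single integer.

Answer: 2

Derivation:
v1: WRITE f=56  (f history now [(1, 56)])
READ f @v1: history=[(1, 56)] -> pick v1 -> 56
v2: WRITE d=11  (d history now [(2, 11)])
READ b @v1: history=[] -> no version <= 1 -> NONE
v3: WRITE a=8  (a history now [(3, 8)])
v4: WRITE d=14  (d history now [(2, 11), (4, 14)])
v5: WRITE e=58  (e history now [(5, 58)])
READ a @v2: history=[(3, 8)] -> no version <= 2 -> NONE
v6: WRITE b=35  (b history now [(6, 35)])
v7: WRITE b=61  (b history now [(6, 35), (7, 61)])
v8: WRITE e=12  (e history now [(5, 58), (8, 12)])
v9: WRITE f=10  (f history now [(1, 56), (9, 10)])
v10: WRITE b=30  (b history now [(6, 35), (7, 61), (10, 30)])
READ a @v9: history=[(3, 8)] -> pick v3 -> 8
v11: WRITE e=22  (e history now [(5, 58), (8, 12), (11, 22)])
v12: WRITE c=53  (c history now [(12, 53)])
v13: WRITE c=15  (c history now [(12, 53), (13, 15)])
READ f @v8: history=[(1, 56), (9, 10)] -> pick v1 -> 56
READ e @v5: history=[(5, 58), (8, 12), (11, 22)] -> pick v5 -> 58
Read results in order: ['56', 'NONE', 'NONE', '8', '56', '58']
NONE count = 2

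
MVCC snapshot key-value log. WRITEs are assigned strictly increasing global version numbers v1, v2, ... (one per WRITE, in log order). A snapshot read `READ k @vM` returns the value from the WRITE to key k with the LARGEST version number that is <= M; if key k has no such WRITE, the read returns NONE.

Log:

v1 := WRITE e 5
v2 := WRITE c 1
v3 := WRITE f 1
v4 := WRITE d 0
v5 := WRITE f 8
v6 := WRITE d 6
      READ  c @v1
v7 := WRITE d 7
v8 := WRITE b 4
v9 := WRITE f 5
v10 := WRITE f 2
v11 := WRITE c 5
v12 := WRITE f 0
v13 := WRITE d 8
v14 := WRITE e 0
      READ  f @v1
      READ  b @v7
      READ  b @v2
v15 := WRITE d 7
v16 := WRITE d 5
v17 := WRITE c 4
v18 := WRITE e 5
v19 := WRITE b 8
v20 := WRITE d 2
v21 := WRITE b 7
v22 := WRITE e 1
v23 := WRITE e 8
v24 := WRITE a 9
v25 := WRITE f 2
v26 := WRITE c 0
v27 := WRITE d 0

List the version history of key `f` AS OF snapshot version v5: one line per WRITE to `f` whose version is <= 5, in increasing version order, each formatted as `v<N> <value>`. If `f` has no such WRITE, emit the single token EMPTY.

Answer: v3 1
v5 8

Derivation:
Scan writes for key=f with version <= 5:
  v1 WRITE e 5 -> skip
  v2 WRITE c 1 -> skip
  v3 WRITE f 1 -> keep
  v4 WRITE d 0 -> skip
  v5 WRITE f 8 -> keep
  v6 WRITE d 6 -> skip
  v7 WRITE d 7 -> skip
  v8 WRITE b 4 -> skip
  v9 WRITE f 5 -> drop (> snap)
  v10 WRITE f 2 -> drop (> snap)
  v11 WRITE c 5 -> skip
  v12 WRITE f 0 -> drop (> snap)
  v13 WRITE d 8 -> skip
  v14 WRITE e 0 -> skip
  v15 WRITE d 7 -> skip
  v16 WRITE d 5 -> skip
  v17 WRITE c 4 -> skip
  v18 WRITE e 5 -> skip
  v19 WRITE b 8 -> skip
  v20 WRITE d 2 -> skip
  v21 WRITE b 7 -> skip
  v22 WRITE e 1 -> skip
  v23 WRITE e 8 -> skip
  v24 WRITE a 9 -> skip
  v25 WRITE f 2 -> drop (> snap)
  v26 WRITE c 0 -> skip
  v27 WRITE d 0 -> skip
Collected: [(3, 1), (5, 8)]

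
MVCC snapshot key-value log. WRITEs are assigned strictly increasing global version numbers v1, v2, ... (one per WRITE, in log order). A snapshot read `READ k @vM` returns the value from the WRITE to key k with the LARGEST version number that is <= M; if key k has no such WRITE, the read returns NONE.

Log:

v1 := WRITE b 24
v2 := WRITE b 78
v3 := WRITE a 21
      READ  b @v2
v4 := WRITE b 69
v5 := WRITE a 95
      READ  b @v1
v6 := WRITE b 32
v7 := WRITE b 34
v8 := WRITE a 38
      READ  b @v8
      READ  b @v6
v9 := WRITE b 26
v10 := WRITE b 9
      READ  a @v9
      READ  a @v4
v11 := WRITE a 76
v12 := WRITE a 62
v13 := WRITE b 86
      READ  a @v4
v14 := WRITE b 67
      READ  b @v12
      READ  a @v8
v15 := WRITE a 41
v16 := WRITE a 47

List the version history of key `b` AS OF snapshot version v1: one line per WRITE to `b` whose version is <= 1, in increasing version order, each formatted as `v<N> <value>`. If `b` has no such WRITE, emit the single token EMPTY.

Answer: v1 24

Derivation:
Scan writes for key=b with version <= 1:
  v1 WRITE b 24 -> keep
  v2 WRITE b 78 -> drop (> snap)
  v3 WRITE a 21 -> skip
  v4 WRITE b 69 -> drop (> snap)
  v5 WRITE a 95 -> skip
  v6 WRITE b 32 -> drop (> snap)
  v7 WRITE b 34 -> drop (> snap)
  v8 WRITE a 38 -> skip
  v9 WRITE b 26 -> drop (> snap)
  v10 WRITE b 9 -> drop (> snap)
  v11 WRITE a 76 -> skip
  v12 WRITE a 62 -> skip
  v13 WRITE b 86 -> drop (> snap)
  v14 WRITE b 67 -> drop (> snap)
  v15 WRITE a 41 -> skip
  v16 WRITE a 47 -> skip
Collected: [(1, 24)]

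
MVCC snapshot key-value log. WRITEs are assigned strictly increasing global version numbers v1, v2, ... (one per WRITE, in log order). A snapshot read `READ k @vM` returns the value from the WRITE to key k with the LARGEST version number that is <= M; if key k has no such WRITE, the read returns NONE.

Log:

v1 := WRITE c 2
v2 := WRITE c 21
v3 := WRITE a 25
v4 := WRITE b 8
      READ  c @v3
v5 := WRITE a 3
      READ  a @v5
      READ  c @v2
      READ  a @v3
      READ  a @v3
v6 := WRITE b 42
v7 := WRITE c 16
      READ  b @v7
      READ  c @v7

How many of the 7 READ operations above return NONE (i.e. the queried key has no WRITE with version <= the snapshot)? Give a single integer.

v1: WRITE c=2  (c history now [(1, 2)])
v2: WRITE c=21  (c history now [(1, 2), (2, 21)])
v3: WRITE a=25  (a history now [(3, 25)])
v4: WRITE b=8  (b history now [(4, 8)])
READ c @v3: history=[(1, 2), (2, 21)] -> pick v2 -> 21
v5: WRITE a=3  (a history now [(3, 25), (5, 3)])
READ a @v5: history=[(3, 25), (5, 3)] -> pick v5 -> 3
READ c @v2: history=[(1, 2), (2, 21)] -> pick v2 -> 21
READ a @v3: history=[(3, 25), (5, 3)] -> pick v3 -> 25
READ a @v3: history=[(3, 25), (5, 3)] -> pick v3 -> 25
v6: WRITE b=42  (b history now [(4, 8), (6, 42)])
v7: WRITE c=16  (c history now [(1, 2), (2, 21), (7, 16)])
READ b @v7: history=[(4, 8), (6, 42)] -> pick v6 -> 42
READ c @v7: history=[(1, 2), (2, 21), (7, 16)] -> pick v7 -> 16
Read results in order: ['21', '3', '21', '25', '25', '42', '16']
NONE count = 0

Answer: 0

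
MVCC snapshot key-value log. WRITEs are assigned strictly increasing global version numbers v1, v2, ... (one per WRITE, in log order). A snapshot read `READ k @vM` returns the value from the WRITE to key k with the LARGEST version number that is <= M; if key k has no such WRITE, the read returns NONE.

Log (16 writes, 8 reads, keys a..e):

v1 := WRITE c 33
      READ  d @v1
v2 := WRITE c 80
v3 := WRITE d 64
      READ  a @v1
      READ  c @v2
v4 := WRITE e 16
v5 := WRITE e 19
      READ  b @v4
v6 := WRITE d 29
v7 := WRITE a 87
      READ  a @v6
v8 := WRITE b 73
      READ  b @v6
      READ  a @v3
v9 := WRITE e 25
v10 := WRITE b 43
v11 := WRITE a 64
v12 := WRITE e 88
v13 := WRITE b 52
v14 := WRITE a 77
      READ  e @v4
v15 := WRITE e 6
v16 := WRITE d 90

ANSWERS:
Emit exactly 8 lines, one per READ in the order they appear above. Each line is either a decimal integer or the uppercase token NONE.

v1: WRITE c=33  (c history now [(1, 33)])
READ d @v1: history=[] -> no version <= 1 -> NONE
v2: WRITE c=80  (c history now [(1, 33), (2, 80)])
v3: WRITE d=64  (d history now [(3, 64)])
READ a @v1: history=[] -> no version <= 1 -> NONE
READ c @v2: history=[(1, 33), (2, 80)] -> pick v2 -> 80
v4: WRITE e=16  (e history now [(4, 16)])
v5: WRITE e=19  (e history now [(4, 16), (5, 19)])
READ b @v4: history=[] -> no version <= 4 -> NONE
v6: WRITE d=29  (d history now [(3, 64), (6, 29)])
v7: WRITE a=87  (a history now [(7, 87)])
READ a @v6: history=[(7, 87)] -> no version <= 6 -> NONE
v8: WRITE b=73  (b history now [(8, 73)])
READ b @v6: history=[(8, 73)] -> no version <= 6 -> NONE
READ a @v3: history=[(7, 87)] -> no version <= 3 -> NONE
v9: WRITE e=25  (e history now [(4, 16), (5, 19), (9, 25)])
v10: WRITE b=43  (b history now [(8, 73), (10, 43)])
v11: WRITE a=64  (a history now [(7, 87), (11, 64)])
v12: WRITE e=88  (e history now [(4, 16), (5, 19), (9, 25), (12, 88)])
v13: WRITE b=52  (b history now [(8, 73), (10, 43), (13, 52)])
v14: WRITE a=77  (a history now [(7, 87), (11, 64), (14, 77)])
READ e @v4: history=[(4, 16), (5, 19), (9, 25), (12, 88)] -> pick v4 -> 16
v15: WRITE e=6  (e history now [(4, 16), (5, 19), (9, 25), (12, 88), (15, 6)])
v16: WRITE d=90  (d history now [(3, 64), (6, 29), (16, 90)])

Answer: NONE
NONE
80
NONE
NONE
NONE
NONE
16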